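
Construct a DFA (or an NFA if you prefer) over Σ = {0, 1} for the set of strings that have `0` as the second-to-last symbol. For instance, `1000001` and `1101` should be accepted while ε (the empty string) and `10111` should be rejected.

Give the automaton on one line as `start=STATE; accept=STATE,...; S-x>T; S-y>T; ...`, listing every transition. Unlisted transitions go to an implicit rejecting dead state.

start=q0; accept=q3,q4; q0-0>q1; q0-1>q2; q1-0>q3; q1-1>q4; q2-0>q5; q2-1>q6; q3-0>q3; q3-1>q4; q4-0>q5; q4-1>q6; q5-0>q3; q5-1>q4; q6-0>q5; q6-1>q6

A DFA must remember the last 2 symbols (since which symbol is second-to-last isn't known until the input ends). Use one state per possible window of the last ≤2 symbols; accept from those whose window starts with `0`.
7 states suffice.
        0   1  
>  q0   q1  q2 
   q1   q3  q4 
   q2   q5  q6 
 * q3   q3  q4 
 * q4   q5  q6 
   q5   q3  q4 
   q6   q5  q6 
(> = start, * = accepting)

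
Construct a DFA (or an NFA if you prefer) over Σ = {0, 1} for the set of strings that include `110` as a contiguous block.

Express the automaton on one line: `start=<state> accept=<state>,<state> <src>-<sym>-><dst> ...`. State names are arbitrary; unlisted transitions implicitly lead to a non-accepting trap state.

Track how much of `110` has been matched so far: state q0 is no progress, q3 is the absorbing accept state reached once `110` has occurred. Intermediate states record partial matches; on a mismatch, fall back to the longest reusable overlap.
4 states suffice.
        0   1  
>  q0   q0  q1 
   q1   q0  q2 
   q2   q3  q2 
 * q3   q3  q3 
(> = start, * = accepting)

start=q0 accept=q3 q0-0->q0 q0-1->q1 q1-0->q0 q1-1->q2 q2-0->q3 q2-1->q2 q3-0->q3 q3-1->q3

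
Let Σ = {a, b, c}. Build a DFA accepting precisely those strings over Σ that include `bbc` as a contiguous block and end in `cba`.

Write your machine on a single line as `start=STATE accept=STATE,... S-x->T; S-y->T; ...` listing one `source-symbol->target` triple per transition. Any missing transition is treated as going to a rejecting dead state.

start=S0; accept=S6; S0-a->S0; S0-b->S1; S0-c->S0; S1-a->S0; S1-b->S2; S1-c->S0; S2-a->S0; S2-b->S2; S2-c->S3; S3-a->S4; S3-b->S5; S3-c->S3; S4-a->S4; S4-b->S4; S4-c->S3; S5-a->S6; S5-b->S4; S5-c->S3; S6-a->S4; S6-b->S4; S6-c->S3

Build one automaton per condition and run them in lockstep. One (4 states) tracks whether and how much of `bbc` has been seen; the other (4 states) tracks how much of the suffix `cba` has currently been matched. Each combined state is a pair, one component from each; accept when both components accept. After merging equivalent states the machine shrinks.
With 7 states:
        a   b   c  
>  S0   S0  S1  S0 
   S1   S0  S2  S0 
   S2   S0  S2  S3 
   S3   S4  S5  S3 
   S4   S4  S4  S3 
   S5   S6  S4  S3 
 * S6   S4  S4  S3 
(> = start, * = accepting)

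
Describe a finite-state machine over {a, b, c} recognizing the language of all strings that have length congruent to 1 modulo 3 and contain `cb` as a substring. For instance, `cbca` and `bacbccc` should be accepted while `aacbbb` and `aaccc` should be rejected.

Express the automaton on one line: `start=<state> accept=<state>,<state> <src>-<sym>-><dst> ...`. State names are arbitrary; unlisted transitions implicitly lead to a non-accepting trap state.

start=s0 accept=s8 s0-a->s1 s0-b->s1 s0-c->s2 s1-a->s3 s1-b->s3 s1-c->s4 s2-a->s3 s2-b->s5 s2-c->s4 s3-a->s0 s3-b->s0 s3-c->s6 s4-a->s0 s4-b->s7 s4-c->s6 s5-a->s7 s5-b->s7 s5-c->s7 s6-a->s1 s6-b->s8 s6-c->s2 s7-a->s8 s7-b->s8 s7-c->s8 s8-a->s5 s8-b->s5 s8-c->s5

Run two small machines in parallel and take their product. One (3 states) tracks the input length modulo 3; the other (3 states) tracks whether and how much of `cb` has been seen. Each combined state is a pair, one component from each; accept when both components accept.
With 9 states:
        a   b   c  
>  s0   s1  s1  s2 
   s1   s3  s3  s4 
   s2   s3  s5  s4 
   s3   s0  s0  s6 
   s4   s0  s7  s6 
   s5   s7  s7  s7 
   s6   s1  s8  s2 
   s7   s8  s8  s8 
 * s8   s5  s5  s5 
(> = start, * = accepting)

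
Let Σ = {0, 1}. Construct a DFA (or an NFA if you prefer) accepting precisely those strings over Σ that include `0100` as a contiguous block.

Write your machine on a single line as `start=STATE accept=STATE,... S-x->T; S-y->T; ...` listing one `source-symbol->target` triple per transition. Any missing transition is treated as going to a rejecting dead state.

Track how much of `0100` has been matched so far: state q0 is no progress, q4 is the absorbing accept state reached once `0100` has occurred. Intermediate states record partial matches; on a mismatch, fall back to the longest reusable overlap.
With 5 states:
        0   1  
>  q0   q1  q0 
   q1   q1  q2 
   q2   q3  q0 
   q3   q4  q2 
 * q4   q4  q4 
(> = start, * = accepting)

start=q0; accept=q4; q0-0->q1; q0-1->q0; q1-0->q1; q1-1->q2; q2-0->q3; q2-1->q0; q3-0->q4; q3-1->q2; q4-0->q4; q4-1->q4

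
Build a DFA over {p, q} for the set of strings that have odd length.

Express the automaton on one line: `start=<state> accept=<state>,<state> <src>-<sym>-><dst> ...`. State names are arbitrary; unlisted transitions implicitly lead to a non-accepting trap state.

start=A accept=B A-p->B A-q->B B-p->A B-q->A

Only the length mod 2 matters, so use a 2-cycle: from any state, every input symbol moves to the next state, wrapping B back to A. Mark B accepting.
With 2 states:
       p  q 
>  A   B  B 
 * B   A  A 
(> = start, * = accepting)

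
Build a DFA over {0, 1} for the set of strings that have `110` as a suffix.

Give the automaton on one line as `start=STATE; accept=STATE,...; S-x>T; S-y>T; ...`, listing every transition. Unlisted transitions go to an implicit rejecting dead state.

Remember how much of `110` the current input suffix matches. State s0 means no match yet; s1 means the last symbol is `1`; s2 means the last 2 symbols are `11`; s3 means the last 3 symbols are `110`. Only s3 accepts. On a mismatch, fall back to the longest proper suffix that is still a prefix of `110`.
A 4-state machine:
        0   1  
>  s0   s0  s1 
   s1   s0  s2 
   s2   s3  s2 
 * s3   s0  s1 
(> = start, * = accepting)

start=s0; accept=s3; s0-0>s0; s0-1>s1; s1-0>s0; s1-1>s2; s2-0>s3; s2-1>s2; s3-0>s0; s3-1>s1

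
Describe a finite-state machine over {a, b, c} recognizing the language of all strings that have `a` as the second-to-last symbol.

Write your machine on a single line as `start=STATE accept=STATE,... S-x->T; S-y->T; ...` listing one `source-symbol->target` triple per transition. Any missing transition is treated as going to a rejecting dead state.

Because acceptance depends on a position counted from the end, the machine has to buffer the most recent 2 symbols. Make each state the string of the last up-to-2 symbols read; on input `x` shift the window left and append `x`. Accept when the buffered window has length 2 and begins with `a`.
13 states suffice.
          a    b    c  
>  q0     q1   q2   q3 
   q1     q4   q5   q6 
   q2     q7   q8   q9 
   q3    q10  q11  q12 
 * q4     q4   q5   q6 
 * q5     q7   q8   q9 
 * q6    q10  q11  q12 
   q7     q4   q5   q6 
   q8     q7   q8   q9 
   q9    q10  q11  q12 
   q10    q4   q5   q6 
   q11    q7   q8   q9 
   q12   q10  q11  q12 
(> = start, * = accepting)

start=q0; accept=q4,q5,q6; q0-a->q1; q0-b->q2; q0-c->q3; q1-a->q4; q1-b->q5; q1-c->q6; q2-a->q7; q2-b->q8; q2-c->q9; q3-a->q10; q3-b->q11; q3-c->q12; q4-a->q4; q4-b->q5; q4-c->q6; q5-a->q7; q5-b->q8; q5-c->q9; q6-a->q10; q6-b->q11; q6-c->q12; q7-a->q4; q7-b->q5; q7-c->q6; q8-a->q7; q8-b->q8; q8-c->q9; q9-a->q10; q9-b->q11; q9-c->q12; q10-a->q4; q10-b->q5; q10-c->q6; q11-a->q7; q11-b->q8; q11-c->q9; q12-a->q10; q12-b->q11; q12-c->q12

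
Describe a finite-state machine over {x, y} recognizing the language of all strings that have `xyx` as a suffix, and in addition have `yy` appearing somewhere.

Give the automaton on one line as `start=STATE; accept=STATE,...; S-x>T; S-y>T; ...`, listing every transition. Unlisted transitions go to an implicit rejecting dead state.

Build one automaton per condition and run them in lockstep. One (4 states) tracks how much of the suffix `xyx` has currently been matched; the other (3 states) tracks whether and how much of `yy` has been seen. Each combined state is a pair, one component from each; accept when both components accept. Minimizing collapses redundant product states.
6 states suffice.
        x   y  
>  s0   s0  s1 
   s1   s0  s2 
   s2   s3  s2 
   s3   s3  s4 
   s4   s5  s2 
 * s5   s3  s4 
(> = start, * = accepting)

start=s0; accept=s5; s0-x>s0; s0-y>s1; s1-x>s0; s1-y>s2; s2-x>s3; s2-y>s2; s3-x>s3; s3-y>s4; s4-x>s5; s4-y>s2; s5-x>s3; s5-y>s4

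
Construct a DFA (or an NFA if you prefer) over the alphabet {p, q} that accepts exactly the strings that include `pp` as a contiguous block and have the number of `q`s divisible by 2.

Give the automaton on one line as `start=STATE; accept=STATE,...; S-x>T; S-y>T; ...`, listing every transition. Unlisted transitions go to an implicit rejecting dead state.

Build one automaton per condition and run them in lockstep. The first has 3 states tracking whether and how much of `pp` has been seen; the second has 2 states tracking the count of `q`s modulo 2. A product state is a pair (one from each), accepting exactly when both do.
With 6 states:
        p   q  
>  S0   S1  S2 
   S1   S3  S2 
   S2   S4  S0 
 * S3   S3  S5 
   S4   S5  S0 
   S5   S5  S3 
(> = start, * = accepting)

start=S0; accept=S3; S0-p>S1; S0-q>S2; S1-p>S3; S1-q>S2; S2-p>S4; S2-q>S0; S3-p>S3; S3-q>S5; S4-p>S5; S4-q>S0; S5-p>S5; S5-q>S3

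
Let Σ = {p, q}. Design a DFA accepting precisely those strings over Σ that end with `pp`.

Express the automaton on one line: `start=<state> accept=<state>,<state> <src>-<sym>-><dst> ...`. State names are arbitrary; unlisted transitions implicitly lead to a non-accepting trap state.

Remember how much of `pp` the current input suffix matches. State A means no match yet; B means the last symbol is `p`; C means the last 2 symbols are `pp`. Only C accepts. On a mismatch, fall back to the longest proper suffix that is still a prefix of `pp`.
A 3-state machine:
       p  q 
>  A   B  A 
   B   C  A 
 * C   C  A 
(> = start, * = accepting)

start=A accept=C A-p->B A-q->A B-p->C B-q->A C-p->C C-q->A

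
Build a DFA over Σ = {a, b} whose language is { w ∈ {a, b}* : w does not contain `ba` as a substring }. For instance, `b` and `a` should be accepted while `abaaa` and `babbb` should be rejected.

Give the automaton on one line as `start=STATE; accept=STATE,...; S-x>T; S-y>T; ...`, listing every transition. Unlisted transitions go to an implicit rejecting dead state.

start=q0; accept=q0,q1; q0-a>q0; q0-b>q1; q1-a>q2; q1-b>q1; q2-a>q2; q2-b>q2

This is the complement of 'contains `ba`'. Use the same substring-matching states — q0 through q2 holding how much of `ba` has just been matched — but flip the accepting set: everything except the trap q2 accepts.
        a   b  
>* q0   q0  q1 
 * q1   q2  q1 
   q2   q2  q2 
(> = start, * = accepting)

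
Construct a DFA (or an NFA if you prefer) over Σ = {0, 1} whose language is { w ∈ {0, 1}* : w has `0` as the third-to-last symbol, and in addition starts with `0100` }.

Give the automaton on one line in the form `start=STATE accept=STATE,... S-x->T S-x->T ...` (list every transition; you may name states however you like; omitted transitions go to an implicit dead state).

Build one automaton per condition and run them in lockstep. The first has 15 states tracking the last 3 symbols read; the second has 6 states tracking whether the input so far still matches the prefix `0100`. A product state is a pair (one from each), accepting exactly when both do. Minimizing collapses redundant product states.
          0    1  
>  q0     q1   q2 
   q1     q2   q3 
   q2     q2   q2 
   q3     q4   q2 
   q4     q5   q2 
   q5     q6   q7 
 * q6     q6   q7 
 * q7     q8   q9 
 * q8     q5  q10 
 * q9    q11  q12 
   q10    q8   q9 
   q11    q5  q10 
   q12   q11  q12 
(> = start, * = accepting)

start=q0 accept=q6,q7,q8,q9 q0-0->q1 q0-1->q2 q1-0->q2 q1-1->q3 q2-0->q2 q2-1->q2 q3-0->q4 q3-1->q2 q4-0->q5 q4-1->q2 q5-0->q6 q5-1->q7 q6-0->q6 q6-1->q7 q7-0->q8 q7-1->q9 q8-0->q5 q8-1->q10 q9-0->q11 q9-1->q12 q10-0->q8 q10-1->q9 q11-0->q5 q11-1->q10 q12-0->q11 q12-1->q12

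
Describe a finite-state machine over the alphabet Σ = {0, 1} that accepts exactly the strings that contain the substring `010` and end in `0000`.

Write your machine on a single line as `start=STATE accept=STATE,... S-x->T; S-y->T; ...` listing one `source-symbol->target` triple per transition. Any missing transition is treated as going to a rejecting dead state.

Run two small machines in parallel and take their product. The first has 4 states tracking whether and how much of `010` has been seen; the second has 5 states tracking how much of the suffix `0000` has currently been matched. A product state is a pair (one from each), accepting exactly when both do. Equivalent product states are then merged.
8 states suffice.
        0   1  
>  S0   S1  S0 
   S1   S1  S2 
   S2   S3  S0 
   S3   S4  S5 
   S4   S6  S5 
   S5   S3  S5 
   S6   S7  S5 
 * S7   S7  S5 
(> = start, * = accepting)

start=S0; accept=S7; S0-0->S1; S0-1->S0; S1-0->S1; S1-1->S2; S2-0->S3; S2-1->S0; S3-0->S4; S3-1->S5; S4-0->S6; S4-1->S5; S5-0->S3; S5-1->S5; S6-0->S7; S6-1->S5; S7-0->S7; S7-1->S5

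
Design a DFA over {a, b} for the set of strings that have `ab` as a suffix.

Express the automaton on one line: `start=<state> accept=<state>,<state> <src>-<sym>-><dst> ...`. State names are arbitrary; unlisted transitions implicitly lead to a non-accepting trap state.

Let each state record the length of the longest suffix of the input read so far that is also a prefix of `ab`. S1 means the last symbol is `a`; S2 means the last 2 symbols are `ab`. Accept only at S2, where the string currently ends in `ab`.
With 3 states:
        a   b  
>  S0   S1  S0 
   S1   S1  S2 
 * S2   S1  S0 
(> = start, * = accepting)

start=S0 accept=S2 S0-a->S1 S0-b->S0 S1-a->S1 S1-b->S2 S2-a->S1 S2-b->S0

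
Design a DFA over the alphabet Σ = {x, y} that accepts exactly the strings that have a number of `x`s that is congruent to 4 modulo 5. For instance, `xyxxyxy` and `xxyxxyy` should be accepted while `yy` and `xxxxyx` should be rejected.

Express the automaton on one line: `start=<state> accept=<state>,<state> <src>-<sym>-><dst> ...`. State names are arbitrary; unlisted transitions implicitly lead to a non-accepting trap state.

start=A accept=E A-x->B A-y->A B-x->C B-y->B C-x->D C-y->C D-x->E D-y->D E-x->A E-y->E

Keep the running count of `x`s modulo 5: each `x` advances along the cycle A → B → C → D → E → A while other symbols loop. Accept at E.
5 states suffice.
       x  y 
>  A   B  A 
   B   C  B 
   C   D  C 
   D   E  D 
 * E   A  E 
(> = start, * = accepting)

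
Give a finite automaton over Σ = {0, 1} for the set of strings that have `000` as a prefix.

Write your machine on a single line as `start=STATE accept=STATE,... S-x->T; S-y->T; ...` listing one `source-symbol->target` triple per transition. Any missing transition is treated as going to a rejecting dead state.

start=q0; accept=q3; q0-0->q1; q0-1->q4; q1-0->q2; q1-1->q4; q2-0->q3; q2-1->q4; q3-0->q3; q3-1->q3; q4-0->q4; q4-1->q4

Check the first 3 symbols one by one: q0 through q2 record how many have matched `000` so far; any wrong symbol goes to the dead state q4. After all 3 match we enter the accepting sink q3.
A 5-state machine:
        0   1  
>  q0   q1  q4 
   q1   q2  q4 
   q2   q3  q4 
 * q3   q3  q3 
   q4   q4  q4 
(> = start, * = accepting)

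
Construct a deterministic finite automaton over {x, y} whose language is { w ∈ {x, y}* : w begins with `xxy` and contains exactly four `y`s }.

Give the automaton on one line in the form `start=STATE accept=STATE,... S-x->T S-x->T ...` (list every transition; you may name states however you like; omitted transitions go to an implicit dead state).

start=q0 accept=q7 q0-x->q1 q0-y->q2 q1-x->q3 q1-y->q2 q2-x->q2 q2-y->q2 q3-x->q2 q3-y->q4 q4-x->q4 q4-y->q5 q5-x->q5 q5-y->q6 q6-x->q6 q6-y->q7 q7-x->q7 q7-y->q2

Handle the two conditions separately and then intersect. One (5 states) tracks whether the input so far still matches the prefix `xxy`; the other (6 states) tracks the count of `y`s, saturating at 5. Each combined state is a pair, one component from each; accept when both components accept. Equivalent product states are then merged.
8 states suffice.
        x   y  
>  q0   q1  q2 
   q1   q3  q2 
   q2   q2  q2 
   q3   q2  q4 
   q4   q4  q5 
   q5   q5  q6 
   q6   q6  q7 
 * q7   q7  q2 
(> = start, * = accepting)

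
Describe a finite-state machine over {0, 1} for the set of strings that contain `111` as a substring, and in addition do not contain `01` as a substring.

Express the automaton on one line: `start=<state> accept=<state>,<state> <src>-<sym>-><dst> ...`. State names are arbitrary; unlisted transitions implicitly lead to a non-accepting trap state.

Build one automaton per condition and run them in lockstep. The first has 4 states tracking whether and how much of `111` has been seen; the second has 3 states tracking partial matches of the forbidden pattern `01`. A product state is a pair (one from each), accepting exactly when both do.
        0   1  
>  s0   s1  s2 
   s1   s1  s3 
   s2   s1  s4 
   s3   s5  s6 
   s4   s1  s7 
   s5   s5  s3 
   s6   s5  s8 
 * s7   s9  s7 
   s8   s8  s8 
 * s9   s9  s8 
(> = start, * = accepting)

start=s0 accept=s7,s9 s0-0->s1 s0-1->s2 s1-0->s1 s1-1->s3 s2-0->s1 s2-1->s4 s3-0->s5 s3-1->s6 s4-0->s1 s4-1->s7 s5-0->s5 s5-1->s3 s6-0->s5 s6-1->s8 s7-0->s9 s7-1->s7 s8-0->s8 s8-1->s8 s9-0->s9 s9-1->s8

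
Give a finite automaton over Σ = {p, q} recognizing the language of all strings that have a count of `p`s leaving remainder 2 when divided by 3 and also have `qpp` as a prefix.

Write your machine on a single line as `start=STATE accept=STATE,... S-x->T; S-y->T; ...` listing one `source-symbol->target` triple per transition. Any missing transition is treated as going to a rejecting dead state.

start=A; accept=G; A-p->B; A-q->C; B-p->D; B-q->B; C-p->E; C-q->F; D-p->F; D-q->D; E-p->G; E-q->B; F-p->B; F-q->F; G-p->H; G-q->G; H-p->I; H-q->H; I-p->G; I-q->I

Handle the two conditions separately and then intersect. One (3 states) tracks the count of `p`s modulo 3; the other (5 states) tracks whether the input so far still matches the prefix `qpp`. Each combined state is a pair, one component from each; accept when both components accept.
9 states suffice.
       p  q 
>  A   B  C 
   B   D  B 
   C   E  F 
   D   F  D 
   E   G  B 
   F   B  F 
 * G   H  G 
   H   I  H 
   I   G  I 
(> = start, * = accepting)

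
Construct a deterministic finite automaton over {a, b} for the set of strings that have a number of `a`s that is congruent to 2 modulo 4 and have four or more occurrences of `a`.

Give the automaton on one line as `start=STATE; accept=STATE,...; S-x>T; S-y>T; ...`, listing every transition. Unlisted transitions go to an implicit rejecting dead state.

Build one automaton per condition and run them in lockstep. One (4 states) tracks the count of `a`s modulo 4; the other (6 states) tracks the count of `a`s, saturating at 5. Each combined state is a pair, one component from each; accept when both components accept. Minimizing collapses redundant product states.
With 7 states:
        a   b  
>  s0   s1  s0 
   s1   s2  s1 
   s2   s3  s2 
   s3   s4  s3 
   s4   s5  s4 
   s5   s6  s5 
 * s6   s3  s6 
(> = start, * = accepting)

start=s0; accept=s6; s0-a>s1; s0-b>s0; s1-a>s2; s1-b>s1; s2-a>s3; s2-b>s2; s3-a>s4; s3-b>s3; s4-a>s5; s4-b>s4; s5-a>s6; s5-b>s5; s6-a>s3; s6-b>s6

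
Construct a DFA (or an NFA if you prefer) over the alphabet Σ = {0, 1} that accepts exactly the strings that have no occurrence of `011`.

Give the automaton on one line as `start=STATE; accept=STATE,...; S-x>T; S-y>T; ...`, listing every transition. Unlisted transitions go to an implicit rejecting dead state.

start=A; accept=A,B,C; A-0>B; A-1>A; B-0>B; B-1>C; C-0>B; C-1>D; D-0>D; D-1>D

This is the complement of 'contains `011`'. Use the same substring-matching states — A through D holding how much of `011` has just been matched — but flip the accepting set: everything except the trap D accepts.
       0  1 
>* A   B  A 
 * B   B  C 
 * C   B  D 
   D   D  D 
(> = start, * = accepting)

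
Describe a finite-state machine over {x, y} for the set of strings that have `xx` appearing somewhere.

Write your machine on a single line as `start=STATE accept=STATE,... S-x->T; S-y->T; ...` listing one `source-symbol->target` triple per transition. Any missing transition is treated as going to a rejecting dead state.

States S0..S1 record the length of the longest prefix of `xx` that matches the current input suffix. Reaching S2 means `xx` has been seen, and we stay there forever. Accept from S2.
A 3-state machine:
        x   y  
>  S0   S1  S0 
   S1   S2  S0 
 * S2   S2  S2 
(> = start, * = accepting)

start=S0; accept=S2; S0-x->S1; S0-y->S0; S1-x->S2; S1-y->S0; S2-x->S2; S2-y->S2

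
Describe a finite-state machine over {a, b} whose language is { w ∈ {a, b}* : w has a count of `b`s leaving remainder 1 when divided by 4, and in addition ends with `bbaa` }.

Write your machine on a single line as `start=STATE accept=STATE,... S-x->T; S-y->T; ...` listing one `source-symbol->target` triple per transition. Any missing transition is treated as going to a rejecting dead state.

start=q0; accept=q19; q0-a->q0; q0-b->q1; q1-a->q2; q1-b->q3; q2-a->q2; q2-b->q4; q3-a->q5; q3-b->q6; q4-a->q7; q4-b->q6; q5-a->q8; q5-b->q9; q6-a->q10; q6-b->q11; q7-a->q7; q7-b->q9; q8-a->q7; q8-b->q9; q9-a->q12; q9-b->q11; q10-a->q13; q10-b->q14; q11-a->q15; q11-b->q16; q12-a->q12; q12-b->q14; q13-a->q12; q13-b->q14; q14-a->q0; q14-b->q16; q15-a->q17; q15-b->q1; q16-a->q18; q16-b->q3; q17-a->q0; q17-b->q1; q18-a->q19; q18-b->q4; q19-a->q2; q19-b->q4

Run two small machines in parallel and take their product. The first has 4 states tracking the count of `b`s modulo 4; the second has 5 states tracking how much of the suffix `bbaa` has currently been matched. A product state is a pair (one from each), accepting exactly when both do.
20 states suffice.
          a    b  
>  q0     q0   q1 
   q1     q2   q3 
   q2     q2   q4 
   q3     q5   q6 
   q4     q7   q6 
   q5     q8   q9 
   q6    q10  q11 
   q7     q7   q9 
   q8     q7   q9 
   q9    q12  q11 
   q10   q13  q14 
   q11   q15  q16 
   q12   q12  q14 
   q13   q12  q14 
   q14    q0  q16 
   q15   q17   q1 
   q16   q18   q3 
   q17    q0   q1 
   q18   q19   q4 
 * q19    q2   q4 
(> = start, * = accepting)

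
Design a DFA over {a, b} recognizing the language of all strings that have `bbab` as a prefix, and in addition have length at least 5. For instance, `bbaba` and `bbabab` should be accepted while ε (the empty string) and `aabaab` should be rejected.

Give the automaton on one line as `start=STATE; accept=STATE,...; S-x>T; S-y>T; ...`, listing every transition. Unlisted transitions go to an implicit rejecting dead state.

start=S0; accept=S6; S0-a>S1; S0-b>S2; S1-a>S1; S1-b>S1; S2-a>S1; S2-b>S3; S3-a>S4; S3-b>S1; S4-a>S1; S4-b>S5; S5-a>S6; S5-b>S6; S6-a>S6; S6-b>S6

Build one automaton per condition and run them in lockstep. The first has 6 states tracking whether the input so far still matches the prefix `bbab`; the second has 7 states tracking the input length, saturating at 6. A product state is a pair (one from each), accepting exactly when both do. Equivalent product states are then merged.
A 7-state machine:
        a   b  
>  S0   S1  S2 
   S1   S1  S1 
   S2   S1  S3 
   S3   S4  S1 
   S4   S1  S5 
   S5   S6  S6 
 * S6   S6  S6 
(> = start, * = accepting)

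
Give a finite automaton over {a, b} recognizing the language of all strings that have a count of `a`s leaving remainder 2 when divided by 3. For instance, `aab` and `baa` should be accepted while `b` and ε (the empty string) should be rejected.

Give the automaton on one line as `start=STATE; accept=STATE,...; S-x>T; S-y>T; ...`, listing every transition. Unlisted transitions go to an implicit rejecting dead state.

The only thing that matters is how many `a`s have appeared, reduced mod 3. Use one state per residue: q0 for 0, …, q2 for 2. Reading `a` moves to the next residue; anything else stays put. q2 is accepting.
        a   b  
>  q0   q1  q0 
   q1   q2  q1 
 * q2   q0  q2 
(> = start, * = accepting)

start=q0; accept=q2; q0-a>q1; q0-b>q0; q1-a>q2; q1-b>q1; q2-a>q0; q2-b>q2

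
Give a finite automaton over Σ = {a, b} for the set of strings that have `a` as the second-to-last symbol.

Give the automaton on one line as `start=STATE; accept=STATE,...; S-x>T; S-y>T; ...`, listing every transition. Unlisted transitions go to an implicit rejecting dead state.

Because acceptance depends on a position counted from the end, the machine has to buffer the most recent 2 symbols. Make each state the string of the last up-to-2 symbols read; on input `x` shift the window left and append `x`. Accept when the buffered window has length 2 and begins with `a`.
        a   b  
>  s0   s1  s2 
   s1   s3  s4 
   s2   s5  s6 
 * s3   s3  s4 
 * s4   s5  s6 
   s5   s3  s4 
   s6   s5  s6 
(> = start, * = accepting)

start=s0; accept=s3,s4; s0-a>s1; s0-b>s2; s1-a>s3; s1-b>s4; s2-a>s5; s2-b>s6; s3-a>s3; s3-b>s4; s4-a>s5; s4-b>s6; s5-a>s3; s5-b>s4; s6-a>s5; s6-b>s6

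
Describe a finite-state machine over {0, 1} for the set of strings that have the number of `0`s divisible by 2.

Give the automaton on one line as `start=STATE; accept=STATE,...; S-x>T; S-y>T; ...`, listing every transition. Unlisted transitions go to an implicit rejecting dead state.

Keep the running count of `0`s modulo 2: each `0` advances along the cycle s0 → s1 → s0 while other symbols loop. Accept at s0.
A 2-state machine:
        0   1  
>* s0   s1  s0 
   s1   s0  s1 
(> = start, * = accepting)

start=s0; accept=s0; s0-0>s1; s0-1>s0; s1-0>s0; s1-1>s1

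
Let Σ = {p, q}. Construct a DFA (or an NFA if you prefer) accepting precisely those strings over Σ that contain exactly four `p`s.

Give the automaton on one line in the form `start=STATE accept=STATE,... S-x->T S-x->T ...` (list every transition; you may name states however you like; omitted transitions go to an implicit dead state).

start=A accept=E A-p->B A-q->A B-p->C B-q->B C-p->D C-q->C D-p->E D-q->D E-p->F E-q->E F-p->F F-q->F

Count `p`s, saturating at 5: states A through E mean 0 through 4 `p`s seen; F means more than 4. Each `p` increments (capped at F); other symbols loop. Accept from {E}.
       p  q 
>  A   B  A 
   B   C  B 
   C   D  C 
   D   E  D 
 * E   F  E 
   F   F  F 
(> = start, * = accepting)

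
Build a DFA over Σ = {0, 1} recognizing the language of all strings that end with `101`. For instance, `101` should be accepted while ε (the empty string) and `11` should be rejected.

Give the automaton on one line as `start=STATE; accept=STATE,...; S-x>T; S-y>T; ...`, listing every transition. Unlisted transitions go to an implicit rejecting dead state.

Remember how much of `101` the current input suffix matches. State A means no match yet; B means the last symbol is `1`; C means the last 2 symbols are `10`; D means the last 3 symbols are `101`. Only D accepts. On a mismatch, fall back to the longest proper suffix that is still a prefix of `101`.
With 4 states:
       0  1 
>  A   A  B 
   B   C  B 
   C   A  D 
 * D   C  B 
(> = start, * = accepting)

start=A; accept=D; A-0>A; A-1>B; B-0>C; B-1>B; C-0>A; C-1>D; D-0>C; D-1>B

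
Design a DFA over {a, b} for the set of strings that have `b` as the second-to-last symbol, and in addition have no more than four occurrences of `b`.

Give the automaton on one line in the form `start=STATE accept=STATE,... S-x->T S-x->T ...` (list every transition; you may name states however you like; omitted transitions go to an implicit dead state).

start=q0 accept=q5,q6,q9,q10,q13,q14,q17 q0-a->q1 q0-b->q2 q1-a->q3 q1-b->q4 q2-a->q5 q2-b->q6 q3-a->q3 q3-b->q4 q4-a->q5 q4-b->q6 q5-a->q7 q5-b->q8 q6-a->q9 q6-b->q10 q7-a->q7 q7-b->q8 q8-a->q9 q8-b->q10 q9-a->q11 q9-b->q12 q10-a->q13 q10-b->q14 q11-a->q11 q11-b->q12 q12-a->q13 q12-b->q14 q13-a->q15 q13-b->q16 q14-a->q17 q14-b->q18 q15-a->q15 q15-b->q16 q16-a->q17 q16-b->q18 q17-a->q19 q17-b->q20 q18-a->q21 q18-b->q18 q19-a->q19 q19-b->q20 q20-a->q21 q20-b->q18 q21-a->q22 q21-b->q20 q22-a->q22 q22-b->q20

Run two small machines in parallel and take their product. One (7 states) tracks the last 2 symbols read; the other (6 states) tracks the count of `b`s, saturating at 5. Each combined state is a pair, one component from each; accept when both components accept.
          a    b  
>  q0     q1   q2 
   q1     q3   q4 
   q2     q5   q6 
   q3     q3   q4 
   q4     q5   q6 
 * q5     q7   q8 
 * q6     q9  q10 
   q7     q7   q8 
   q8     q9  q10 
 * q9    q11  q12 
 * q10   q13  q14 
   q11   q11  q12 
   q12   q13  q14 
 * q13   q15  q16 
 * q14   q17  q18 
   q15   q15  q16 
   q16   q17  q18 
 * q17   q19  q20 
   q18   q21  q18 
   q19   q19  q20 
   q20   q21  q18 
   q21   q22  q20 
   q22   q22  q20 
(> = start, * = accepting)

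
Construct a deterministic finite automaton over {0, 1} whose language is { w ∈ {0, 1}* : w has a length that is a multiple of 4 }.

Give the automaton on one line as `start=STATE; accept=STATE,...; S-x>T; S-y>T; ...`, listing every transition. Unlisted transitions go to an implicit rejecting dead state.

Count input length modulo 4: every symbol advances one step around the cycle s0 → s1 → s2 → s3 → s0. Accept at s0.
A 4-state machine:
        0   1  
>* s0   s1  s1 
   s1   s2  s2 
   s2   s3  s3 
   s3   s0  s0 
(> = start, * = accepting)

start=s0; accept=s0; s0-0>s1; s0-1>s1; s1-0>s2; s1-1>s2; s2-0>s3; s2-1>s3; s3-0>s0; s3-1>s0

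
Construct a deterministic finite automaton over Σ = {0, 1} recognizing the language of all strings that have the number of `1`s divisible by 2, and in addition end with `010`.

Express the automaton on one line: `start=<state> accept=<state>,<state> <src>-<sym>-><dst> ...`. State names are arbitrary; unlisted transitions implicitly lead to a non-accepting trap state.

Build one automaton per condition and run them in lockstep. The first has 2 states tracking the count of `1`s modulo 2; the second has 4 states tracking how much of the suffix `010` has currently been matched. A product state is a pair (one from each), accepting exactly when both do. Equivalent product states are then merged.
       0  1 
>  A   A  B 
   B   C  A 
   C   C  D 
   D   E  B 
 * E   A  B 
(> = start, * = accepting)

start=A accept=E A-0->A A-1->B B-0->C B-1->A C-0->C C-1->D D-0->E D-1->B E-0->A E-1->B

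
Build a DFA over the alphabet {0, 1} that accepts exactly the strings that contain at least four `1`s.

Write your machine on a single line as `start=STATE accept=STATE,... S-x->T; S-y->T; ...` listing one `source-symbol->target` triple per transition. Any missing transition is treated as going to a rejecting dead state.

start=S0; accept=S4,S5; S0-0->S0; S0-1->S1; S1-0->S1; S1-1->S2; S2-0->S2; S2-1->S3; S3-0->S3; S3-1->S4; S4-0->S4; S4-1->S5; S5-0->S5; S5-1->S5

Count `1`s, saturating at 5: states S0 through S4 mean 0 through 4 `1`s seen; S5 means more than 4. Each `1` increments (capped at S5); other symbols loop. Accept from {S4, S5}.
A 6-state machine:
        0   1  
>  S0   S0  S1 
   S1   S1  S2 
   S2   S2  S3 
   S3   S3  S4 
 * S4   S4  S5 
 * S5   S5  S5 
(> = start, * = accepting)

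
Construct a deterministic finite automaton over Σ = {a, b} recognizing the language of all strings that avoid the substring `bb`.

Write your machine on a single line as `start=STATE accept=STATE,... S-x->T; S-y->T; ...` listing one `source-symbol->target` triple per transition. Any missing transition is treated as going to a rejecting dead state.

start=q0; accept=q0,q1; q0-a->q0; q0-b->q1; q1-a->q0; q1-b->q2; q2-a->q2; q2-b->q2

Track partial matches of the forbidden pattern `bb`. State q2 is a dead state reached once `bb` has occurred; every other state accepts. q0 means no part of `bb` is currently matched.
3 states suffice.
        a   b  
>* q0   q0  q1 
 * q1   q0  q2 
   q2   q2  q2 
(> = start, * = accepting)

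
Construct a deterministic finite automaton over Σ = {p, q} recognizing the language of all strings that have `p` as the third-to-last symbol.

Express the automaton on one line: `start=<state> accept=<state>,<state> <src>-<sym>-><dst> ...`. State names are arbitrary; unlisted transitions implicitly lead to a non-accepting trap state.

Because acceptance depends on a position counted from the end, the machine has to buffer the most recent 3 symbols. Make each state the string of the last up-to-3 symbols read; on input `x` shift the window left and append `x`. Accept when the buffered window has length 3 and begins with `p`.
With 15 states:
       p  q 
>  A   B  C 
   B   D  E 
   C   F  G 
   D   H  I 
   E   J  K 
   F   L  M 
   G   N  O 
 * H   H  I 
 * I   J  K 
 * J   L  M 
 * K   N  O 
   L   H  I 
   M   J  K 
   N   L  M 
   O   N  O 
(> = start, * = accepting)

start=A accept=H,I,J,K A-p->B A-q->C B-p->D B-q->E C-p->F C-q->G D-p->H D-q->I E-p->J E-q->K F-p->L F-q->M G-p->N G-q->O H-p->H H-q->I I-p->J I-q->K J-p->L J-q->M K-p->N K-q->O L-p->H L-q->I M-p->J M-q->K N-p->L N-q->M O-p->N O-q->O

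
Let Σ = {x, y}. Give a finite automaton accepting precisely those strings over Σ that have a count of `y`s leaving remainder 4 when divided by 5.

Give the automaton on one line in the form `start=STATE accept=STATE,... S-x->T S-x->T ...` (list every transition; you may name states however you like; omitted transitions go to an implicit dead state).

Keep the running count of `y`s modulo 5: each `y` advances along the cycle s0 → s1 → s2 → s3 → s4 → s0 while other symbols loop. Accept at s4.
5 states suffice.
        x   y  
>  s0   s0  s1 
   s1   s1  s2 
   s2   s2  s3 
   s3   s3  s4 
 * s4   s4  s0 
(> = start, * = accepting)

start=s0 accept=s4 s0-x->s0 s0-y->s1 s1-x->s1 s1-y->s2 s2-x->s2 s2-y->s3 s3-x->s3 s3-y->s4 s4-x->s4 s4-y->s0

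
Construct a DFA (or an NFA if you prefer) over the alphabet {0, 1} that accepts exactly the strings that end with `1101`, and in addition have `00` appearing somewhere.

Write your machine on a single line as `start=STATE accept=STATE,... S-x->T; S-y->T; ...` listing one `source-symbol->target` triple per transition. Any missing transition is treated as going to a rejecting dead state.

start=s0; accept=s10; s0-0->s1; s0-1->s2; s1-0->s3; s1-1->s2; s2-0->s1; s2-1->s4; s3-0->s3; s3-1->s5; s4-0->s6; s4-1->s4; s5-0->s3; s5-1->s7; s6-0->s3; s6-1->s8; s7-0->s9; s7-1->s7; s8-0->s1; s8-1->s4; s9-0->s3; s9-1->s10; s10-0->s3; s10-1->s7

Handle the two conditions separately and then intersect. One (5 states) tracks how much of the suffix `1101` has currently been matched; the other (3 states) tracks whether and how much of `00` has been seen. Each combined state is a pair, one component from each; accept when both components accept.
          0    1  
>  s0     s1   s2 
   s1     s3   s2 
   s2     s1   s4 
   s3     s3   s5 
   s4     s6   s4 
   s5     s3   s7 
   s6     s3   s8 
   s7     s9   s7 
   s8     s1   s4 
   s9     s3  s10 
 * s10    s3   s7 
(> = start, * = accepting)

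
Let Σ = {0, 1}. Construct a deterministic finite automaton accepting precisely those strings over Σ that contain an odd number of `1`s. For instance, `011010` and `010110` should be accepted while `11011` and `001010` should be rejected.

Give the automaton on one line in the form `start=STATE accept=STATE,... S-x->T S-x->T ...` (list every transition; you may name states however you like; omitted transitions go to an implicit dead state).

start=q0 accept=q1 q0-0->q0 q0-1->q1 q1-0->q1 q1-1->q0

The only thing that matters is how many `1`s have appeared, reduced mod 2. Use one state per residue: q0 for 0, …, q1 for 1. Reading `1` moves to the next residue; anything else stays put. q1 is accepting.
With 2 states:
        0   1  
>  q0   q0  q1 
 * q1   q1  q0 
(> = start, * = accepting)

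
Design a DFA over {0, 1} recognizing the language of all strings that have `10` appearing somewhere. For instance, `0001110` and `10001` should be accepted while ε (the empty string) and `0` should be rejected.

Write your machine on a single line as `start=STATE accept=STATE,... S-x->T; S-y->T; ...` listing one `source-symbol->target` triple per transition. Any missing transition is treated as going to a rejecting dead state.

States q0..q1 record the length of the longest prefix of `10` that matches the current input suffix. Reaching q2 means `10` has been seen, and we stay there forever. Accept from q2.
With 3 states:
        0   1  
>  q0   q0  q1 
   q1   q2  q1 
 * q2   q2  q2 
(> = start, * = accepting)

start=q0; accept=q2; q0-0->q0; q0-1->q1; q1-0->q2; q1-1->q1; q2-0->q2; q2-1->q2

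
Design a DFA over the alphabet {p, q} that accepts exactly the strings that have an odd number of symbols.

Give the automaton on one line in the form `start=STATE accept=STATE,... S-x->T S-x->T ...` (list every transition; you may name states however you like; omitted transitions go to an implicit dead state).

Only the length mod 2 matters, so use a 2-cycle: from any state, every input symbol moves to the next state, wrapping B back to A. Mark B accepting.
With 2 states:
       p  q 
>  A   B  B 
 * B   A  A 
(> = start, * = accepting)

start=A accept=B A-p->B A-q->B B-p->A B-q->A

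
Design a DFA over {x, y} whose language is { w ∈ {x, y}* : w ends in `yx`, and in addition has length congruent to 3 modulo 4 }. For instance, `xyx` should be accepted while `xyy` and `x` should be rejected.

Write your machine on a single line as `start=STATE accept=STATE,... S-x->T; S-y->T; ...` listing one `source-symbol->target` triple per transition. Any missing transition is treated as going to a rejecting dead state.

start=q0; accept=q5; q0-x->q1; q0-y->q1; q1-x->q2; q1-y->q3; q2-x->q4; q2-y->q4; q3-x->q5; q3-y->q4; q4-x->q0; q4-y->q0; q5-x->q0; q5-y->q0

Run two small machines in parallel and take their product. One (3 states) tracks how much of the suffix `yx` has currently been matched; the other (4 states) tracks the input length modulo 4. Each combined state is a pair, one component from each; accept when both components accept. Equivalent product states are then merged.
With 6 states:
        x   y  
>  q0   q1  q1 
   q1   q2  q3 
   q2   q4  q4 
   q3   q5  q4 
   q4   q0  q0 
 * q5   q0  q0 
(> = start, * = accepting)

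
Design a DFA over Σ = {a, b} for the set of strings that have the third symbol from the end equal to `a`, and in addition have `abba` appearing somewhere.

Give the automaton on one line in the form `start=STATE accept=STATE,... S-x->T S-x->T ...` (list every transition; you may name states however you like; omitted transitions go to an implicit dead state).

Handle the two conditions separately and then intersect. One (15 states) tracks the last 3 symbols read; the other (5 states) tracks whether and how much of `abba` has been seen. Each combined state is a pair, one component from each; accept when both components accept. After merging equivalent states the machine shrinks.
12 states suffice.
          a    b  
>  q0     q1   q0 
   q1     q1   q2 
   q2     q1   q3 
   q3     q4   q0 
   q4     q5   q6 
   q5     q7   q8 
   q6     q9  q10 
 * q7     q7   q8 
 * q8     q9  q10 
 * q9     q5   q6 
 * q10    q4  q11 
   q11    q4  q11 
(> = start, * = accepting)

start=q0 accept=q7,q8,q9,q10 q0-a->q1 q0-b->q0 q1-a->q1 q1-b->q2 q2-a->q1 q2-b->q3 q3-a->q4 q3-b->q0 q4-a->q5 q4-b->q6 q5-a->q7 q5-b->q8 q6-a->q9 q6-b->q10 q7-a->q7 q7-b->q8 q8-a->q9 q8-b->q10 q9-a->q5 q9-b->q6 q10-a->q4 q10-b->q11 q11-a->q4 q11-b->q11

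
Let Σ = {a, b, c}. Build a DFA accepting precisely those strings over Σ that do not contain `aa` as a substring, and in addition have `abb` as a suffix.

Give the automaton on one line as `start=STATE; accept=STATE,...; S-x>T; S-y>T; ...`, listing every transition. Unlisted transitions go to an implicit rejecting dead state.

start=S0; accept=S6; S0-a>S1; S0-b>S0; S0-c>S0; S1-a>S2; S1-b>S3; S1-c>S0; S2-a>S2; S2-b>S4; S2-c>S5; S3-a>S1; S3-b>S6; S3-c>S0; S4-a>S2; S4-b>S7; S4-c>S5; S5-a>S2; S5-b>S5; S5-c>S5; S6-a>S1; S6-b>S0; S6-c>S0; S7-a>S2; S7-b>S5; S7-c>S5

Build one automaton per condition and run them in lockstep. The first has 3 states tracking partial matches of the forbidden pattern `aa`; the second has 4 states tracking how much of the suffix `abb` has currently been matched. A product state is a pair (one from each), accepting exactly when both do.
8 states suffice.
        a   b   c  
>  S0   S1  S0  S0 
   S1   S2  S3  S0 
   S2   S2  S4  S5 
   S3   S1  S6  S0 
   S4   S2  S7  S5 
   S5   S2  S5  S5 
 * S6   S1  S0  S0 
   S7   S2  S5  S5 
(> = start, * = accepting)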